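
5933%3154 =2779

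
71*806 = 57226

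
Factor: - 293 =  - 293^1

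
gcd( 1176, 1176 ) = 1176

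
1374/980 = 1 + 197/490 = 1.40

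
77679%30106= 17467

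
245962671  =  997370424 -751407753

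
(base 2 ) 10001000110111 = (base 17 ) 1D54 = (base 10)8759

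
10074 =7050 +3024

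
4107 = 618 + 3489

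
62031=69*899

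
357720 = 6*59620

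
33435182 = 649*51518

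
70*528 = 36960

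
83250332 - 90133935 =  - 6883603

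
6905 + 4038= 10943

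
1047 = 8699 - 7652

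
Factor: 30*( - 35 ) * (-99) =103950= 2^1*3^3*5^2*7^1*11^1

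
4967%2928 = 2039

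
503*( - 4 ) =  - 2012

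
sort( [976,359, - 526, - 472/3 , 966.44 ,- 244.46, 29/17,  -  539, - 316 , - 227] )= [-539, - 526 , - 316, - 244.46 , - 227,-472/3, 29/17, 359 , 966.44 , 976] 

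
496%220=56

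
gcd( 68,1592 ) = 4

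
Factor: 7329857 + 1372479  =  8702336 = 2^7 * 67987^1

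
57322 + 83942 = 141264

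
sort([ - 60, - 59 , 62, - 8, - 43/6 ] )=[ - 60, - 59, - 8 ,  -  43/6, 62 ] 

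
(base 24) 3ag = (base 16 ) 7C0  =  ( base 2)11111000000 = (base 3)2201111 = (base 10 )1984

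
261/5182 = 261/5182 = 0.05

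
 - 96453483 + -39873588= -136327071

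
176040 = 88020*2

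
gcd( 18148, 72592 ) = 18148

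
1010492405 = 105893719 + 904598686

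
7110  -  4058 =3052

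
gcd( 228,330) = 6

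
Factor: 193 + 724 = 7^1*131^1   =  917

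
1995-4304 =-2309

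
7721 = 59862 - 52141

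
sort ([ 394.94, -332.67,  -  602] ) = [ - 602, - 332.67, 394.94 ] 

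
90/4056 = 15/676 = 0.02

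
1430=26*55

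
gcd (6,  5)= 1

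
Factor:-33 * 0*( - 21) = 0 = 0^1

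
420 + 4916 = 5336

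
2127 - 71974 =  - 69847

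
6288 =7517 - 1229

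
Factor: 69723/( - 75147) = -23241/25049=- 3^1 * 37^( - 1 )*61^1*127^1*677^( -1 )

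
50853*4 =203412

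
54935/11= 54935/11 = 4994.09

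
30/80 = 3/8  =  0.38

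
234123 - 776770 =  - 542647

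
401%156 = 89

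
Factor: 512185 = 5^1 *102437^1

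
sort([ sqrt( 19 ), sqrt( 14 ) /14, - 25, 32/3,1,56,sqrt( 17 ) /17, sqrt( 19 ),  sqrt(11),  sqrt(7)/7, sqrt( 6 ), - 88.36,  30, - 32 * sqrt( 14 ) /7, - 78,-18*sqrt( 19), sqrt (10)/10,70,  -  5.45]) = [-88.36,  -  18*sqrt(19),-78,  -  25,-32*sqrt(14)/7, - 5.45, sqrt ( 17 ) /17,sqrt(14 ) /14, sqrt (10)/10, sqrt (7)/7, 1,sqrt( 6 ), sqrt( 11 ), sqrt(19), sqrt( 19),  32/3,  30, 56,70 ] 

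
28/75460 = 1/2695 = 0.00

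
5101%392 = 5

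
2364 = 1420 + 944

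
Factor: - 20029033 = - 41^1 * 488513^1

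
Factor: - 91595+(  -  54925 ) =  - 2^3*3^2 * 5^1*11^1*37^1 = - 146520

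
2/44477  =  2/44477  =  0.00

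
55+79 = 134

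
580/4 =145 = 145.00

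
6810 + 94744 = 101554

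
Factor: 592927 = 43^1*13789^1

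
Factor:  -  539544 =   -  2^3*3^1*22481^1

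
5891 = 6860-969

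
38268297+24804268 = 63072565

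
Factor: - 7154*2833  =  -20267282 = - 2^1*7^2*73^1*2833^1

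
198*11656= 2307888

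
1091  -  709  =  382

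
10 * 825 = 8250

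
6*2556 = 15336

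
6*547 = 3282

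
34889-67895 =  - 33006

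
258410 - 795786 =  - 537376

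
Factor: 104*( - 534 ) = -2^4*3^1*13^1 *89^1 = -55536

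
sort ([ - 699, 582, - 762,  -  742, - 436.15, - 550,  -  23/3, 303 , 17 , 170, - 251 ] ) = [ - 762, - 742 , - 699, - 550,-436.15, -251,-23/3,  17 , 170, 303  ,  582 ] 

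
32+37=69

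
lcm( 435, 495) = 14355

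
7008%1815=1563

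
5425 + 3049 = 8474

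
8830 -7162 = 1668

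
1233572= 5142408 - 3908836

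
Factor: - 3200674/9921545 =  - 2^1*5^( - 1)*1600337^1*1984309^( - 1) 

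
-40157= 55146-95303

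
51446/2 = 25723 = 25723.00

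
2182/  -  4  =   - 1091/2=   - 545.50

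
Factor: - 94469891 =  - 509^1*185599^1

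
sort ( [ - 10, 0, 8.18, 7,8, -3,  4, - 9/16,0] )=[ - 10,-3, - 9/16, 0, 0, 4, 7, 8,  8.18]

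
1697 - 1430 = 267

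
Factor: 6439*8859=3^1*47^1*137^1 * 2953^1 = 57043101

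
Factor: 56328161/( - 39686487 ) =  - 3^(- 1)*2053^1*27437^1*13228829^ (-1) 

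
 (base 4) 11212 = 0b101100110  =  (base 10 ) 358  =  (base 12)25a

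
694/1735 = 2/5 = 0.40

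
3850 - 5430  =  -1580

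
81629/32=81629/32 = 2550.91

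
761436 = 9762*78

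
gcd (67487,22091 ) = 1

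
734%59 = 26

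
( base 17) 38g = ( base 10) 1019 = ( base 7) 2654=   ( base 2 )1111111011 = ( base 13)605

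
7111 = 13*547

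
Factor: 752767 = 23^2 * 1423^1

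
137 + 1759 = 1896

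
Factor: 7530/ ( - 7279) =-2^1*3^1*5^1*29^( - 1) = - 30/29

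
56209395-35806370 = 20403025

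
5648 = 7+5641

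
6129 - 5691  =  438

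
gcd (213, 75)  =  3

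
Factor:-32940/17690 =-2^1 * 3^3 *29^( - 1) = - 54/29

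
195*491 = 95745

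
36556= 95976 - 59420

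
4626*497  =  2299122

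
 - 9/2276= - 1 + 2267/2276 = - 0.00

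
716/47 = 716/47 = 15.23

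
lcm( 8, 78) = 312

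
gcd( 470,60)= 10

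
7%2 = 1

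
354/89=354/89 =3.98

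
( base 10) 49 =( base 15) 34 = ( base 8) 61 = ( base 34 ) 1F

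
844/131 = 844/131  =  6.44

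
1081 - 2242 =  - 1161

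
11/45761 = 11/45761  =  0.00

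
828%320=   188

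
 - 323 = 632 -955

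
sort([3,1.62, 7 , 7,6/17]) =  [6/17, 1.62,3,7, 7 ] 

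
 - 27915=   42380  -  70295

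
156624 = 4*39156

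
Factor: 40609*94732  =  3846971788 = 2^2*11^1*2153^1 *40609^1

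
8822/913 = 9+55/83= 9.66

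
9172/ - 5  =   - 1835 + 3/5 = - 1834.40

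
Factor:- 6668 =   -  2^2*1667^1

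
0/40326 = 0 = 0.00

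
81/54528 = 27/18176  =  0.00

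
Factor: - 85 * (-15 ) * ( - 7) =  - 8925 = -3^1*5^2*7^1 * 17^1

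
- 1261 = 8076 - 9337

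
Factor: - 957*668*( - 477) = 2^2*3^3*11^1*29^1*53^1 *167^1 =304934652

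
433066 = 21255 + 411811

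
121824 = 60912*2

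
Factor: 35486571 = 3^1*179^1*66083^1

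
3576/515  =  6 + 486/515 = 6.94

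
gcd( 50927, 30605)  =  1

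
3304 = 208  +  3096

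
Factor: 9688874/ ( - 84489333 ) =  - 2^1*3^( -1 )*13^1*19^(-1 )*41^1*61^1*149^1 *379^( - 1 )*3911^ ( - 1)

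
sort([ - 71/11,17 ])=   [-71/11,17]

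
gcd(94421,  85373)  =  1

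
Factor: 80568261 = 3^2*293^1*30553^1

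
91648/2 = 45824  =  45824.00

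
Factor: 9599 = 29^1 * 331^1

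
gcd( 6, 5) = 1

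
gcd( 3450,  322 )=46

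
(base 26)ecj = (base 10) 9795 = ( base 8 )23103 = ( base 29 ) bim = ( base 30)AQF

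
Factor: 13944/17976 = 83^1 * 107^( - 1) = 83/107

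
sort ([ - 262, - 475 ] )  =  [ - 475, - 262] 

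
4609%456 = 49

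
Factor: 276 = 2^2*3^1 * 23^1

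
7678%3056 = 1566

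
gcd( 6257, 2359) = 1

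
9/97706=9/97706 = 0.00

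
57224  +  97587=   154811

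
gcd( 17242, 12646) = 2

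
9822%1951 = 67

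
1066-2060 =-994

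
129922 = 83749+46173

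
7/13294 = 7/13294 = 0.00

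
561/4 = 140 + 1/4 = 140.25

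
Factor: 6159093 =3^1 *2053031^1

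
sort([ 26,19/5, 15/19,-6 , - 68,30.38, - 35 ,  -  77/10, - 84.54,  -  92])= [  -  92, - 84.54, - 68, - 35,-77/10, - 6,15/19,  19/5,  26,30.38]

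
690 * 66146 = 45640740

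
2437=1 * 2437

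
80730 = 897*90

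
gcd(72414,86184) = 162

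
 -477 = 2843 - 3320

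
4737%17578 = 4737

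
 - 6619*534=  - 3534546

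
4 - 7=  - 3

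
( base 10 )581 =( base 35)gl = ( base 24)105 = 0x245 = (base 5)4311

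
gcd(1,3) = 1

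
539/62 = 539/62 = 8.69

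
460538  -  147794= 312744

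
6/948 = 1/158= 0.01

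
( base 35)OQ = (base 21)1K5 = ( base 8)1542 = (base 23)1EF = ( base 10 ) 866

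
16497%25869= 16497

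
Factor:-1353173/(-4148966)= 2^(  -  1)*1353173^1*2074483^ ( - 1)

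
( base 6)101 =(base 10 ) 37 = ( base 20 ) 1H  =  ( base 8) 45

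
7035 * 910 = 6401850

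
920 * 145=133400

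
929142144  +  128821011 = 1057963155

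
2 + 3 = 5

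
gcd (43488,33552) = 144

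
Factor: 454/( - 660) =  - 2^( - 1)*3^( - 1)* 5^( - 1)*11^( - 1 ) *227^1 =- 227/330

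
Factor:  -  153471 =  - 3^1*51157^1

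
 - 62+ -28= - 90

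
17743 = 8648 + 9095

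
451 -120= 331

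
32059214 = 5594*5731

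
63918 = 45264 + 18654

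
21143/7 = 3020 + 3/7 = 3020.43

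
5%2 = 1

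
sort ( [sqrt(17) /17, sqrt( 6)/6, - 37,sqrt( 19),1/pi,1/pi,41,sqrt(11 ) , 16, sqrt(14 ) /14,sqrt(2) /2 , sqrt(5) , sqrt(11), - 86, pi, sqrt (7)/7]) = [ - 86, - 37 , sqrt(17)/17, sqrt(14 ) /14  ,  1/pi, 1/pi, sqrt(7 )/7  ,  sqrt(6) /6, sqrt( 2 ) /2, sqrt(5), pi, sqrt(11 ), sqrt( 11),  sqrt( 19), 16, 41] 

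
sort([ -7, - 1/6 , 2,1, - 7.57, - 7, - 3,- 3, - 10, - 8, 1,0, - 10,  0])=[ - 10, - 10, - 8, - 7.57, - 7,-7, - 3, - 3, - 1/6,0, 0,1 , 1,2]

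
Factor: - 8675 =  - 5^2*347^1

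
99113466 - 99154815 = -41349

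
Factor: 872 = 2^3 * 109^1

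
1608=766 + 842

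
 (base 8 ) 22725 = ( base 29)bes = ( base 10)9685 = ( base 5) 302220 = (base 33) 8TG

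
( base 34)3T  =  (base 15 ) 8B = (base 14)95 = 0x83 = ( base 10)131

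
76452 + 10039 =86491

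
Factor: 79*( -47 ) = -47^1*79^1= -3713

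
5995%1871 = 382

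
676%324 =28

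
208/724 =52/181 = 0.29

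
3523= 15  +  3508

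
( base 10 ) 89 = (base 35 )2j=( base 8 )131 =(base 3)10022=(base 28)35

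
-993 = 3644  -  4637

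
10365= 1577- - 8788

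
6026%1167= 191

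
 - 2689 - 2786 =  - 5475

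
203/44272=203/44272 = 0.00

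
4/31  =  4/31  =  0.13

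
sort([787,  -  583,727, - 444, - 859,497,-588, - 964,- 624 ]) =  [ - 964,-859,-624, - 588 ,-583, - 444,497, 727,787]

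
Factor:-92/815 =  - 2^2*5^( - 1)*23^1 *163^( - 1)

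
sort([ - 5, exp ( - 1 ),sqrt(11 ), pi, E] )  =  [ - 5,exp ( - 1),E,pi,sqrt(11) ]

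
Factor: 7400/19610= 2^2*5^1*53^( - 1)= 20/53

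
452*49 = 22148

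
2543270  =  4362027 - 1818757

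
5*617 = 3085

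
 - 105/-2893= 105/2893 = 0.04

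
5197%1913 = 1371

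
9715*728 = 7072520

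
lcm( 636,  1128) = 59784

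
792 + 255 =1047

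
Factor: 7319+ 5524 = 12843 = 3^2*1427^1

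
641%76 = 33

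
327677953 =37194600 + 290483353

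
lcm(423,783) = 36801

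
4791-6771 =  - 1980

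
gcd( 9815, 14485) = 5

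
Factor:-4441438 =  - 2^1*23^1*96553^1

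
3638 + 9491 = 13129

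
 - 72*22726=  -  1636272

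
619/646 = 619/646 = 0.96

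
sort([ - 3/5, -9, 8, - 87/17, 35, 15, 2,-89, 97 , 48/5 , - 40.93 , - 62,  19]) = [ - 89, - 62, - 40.93, - 9, - 87/17, - 3/5, 2, 8, 48/5,15, 19, 35, 97]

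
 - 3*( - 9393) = 28179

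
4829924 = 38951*124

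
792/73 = 792/73 = 10.85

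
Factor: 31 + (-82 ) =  - 3^1*17^1=- 51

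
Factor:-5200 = -2^4*5^2*13^1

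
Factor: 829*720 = 2^4 *3^2*5^1 * 829^1 = 596880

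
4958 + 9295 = 14253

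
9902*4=39608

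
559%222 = 115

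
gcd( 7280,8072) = 8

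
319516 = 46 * 6946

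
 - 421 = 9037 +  - 9458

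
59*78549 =4634391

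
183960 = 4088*45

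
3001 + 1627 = 4628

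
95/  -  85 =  - 19/17 = - 1.12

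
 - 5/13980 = -1 + 2795/2796=- 0.00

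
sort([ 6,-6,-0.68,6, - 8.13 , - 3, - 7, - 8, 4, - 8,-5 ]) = [ - 8.13,- 8, - 8,-7, - 6,-5, - 3, -0.68,4 , 6,  6] 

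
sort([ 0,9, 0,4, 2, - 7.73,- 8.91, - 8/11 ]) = [ - 8.91, - 7.73, - 8/11, 0, 0,2, 4,9] 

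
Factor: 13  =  13^1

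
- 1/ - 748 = 1/748 = 0.00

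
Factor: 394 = 2^1 * 197^1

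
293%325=293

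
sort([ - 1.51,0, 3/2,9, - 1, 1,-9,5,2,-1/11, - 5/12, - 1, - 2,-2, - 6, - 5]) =[ - 9, - 6, -5, - 2,-2, - 1.51, - 1,-1 ,-5/12, - 1/11 , 0 , 1,3/2 , 2, 5,9] 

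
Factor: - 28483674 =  - 2^1*3^1*4747279^1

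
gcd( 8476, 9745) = 1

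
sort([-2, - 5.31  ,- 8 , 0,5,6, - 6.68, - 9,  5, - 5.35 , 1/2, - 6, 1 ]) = [ - 9, - 8, - 6.68, - 6,- 5.35,-5.31, - 2, 0,1/2 , 1, 5,5, 6 ] 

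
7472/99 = 75+47/99 =75.47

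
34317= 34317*1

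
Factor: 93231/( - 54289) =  - 3^4*233^( - 2) * 1151^1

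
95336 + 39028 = 134364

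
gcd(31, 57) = 1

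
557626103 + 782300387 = 1339926490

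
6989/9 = 776 + 5/9   =  776.56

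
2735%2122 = 613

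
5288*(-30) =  - 158640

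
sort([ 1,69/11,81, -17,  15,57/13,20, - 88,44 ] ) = [ - 88, - 17,1,57/13,  69/11, 15 , 20, 44,81 ] 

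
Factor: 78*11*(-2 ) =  - 1716 = - 2^2*3^1*11^1*13^1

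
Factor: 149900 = 2^2*5^2 * 1499^1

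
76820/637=120 + 380/637 = 120.60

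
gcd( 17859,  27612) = 3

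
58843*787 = 46309441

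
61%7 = 5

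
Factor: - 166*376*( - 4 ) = 2^6*47^1  *83^1 =249664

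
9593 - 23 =9570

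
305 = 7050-6745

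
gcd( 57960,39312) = 504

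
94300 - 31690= 62610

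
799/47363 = 799/47363 = 0.02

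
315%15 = 0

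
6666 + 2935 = 9601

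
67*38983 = 2611861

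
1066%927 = 139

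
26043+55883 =81926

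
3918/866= 4 + 227/433=4.52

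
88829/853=88829/853 = 104.14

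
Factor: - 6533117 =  - 17^1* 384301^1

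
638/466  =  319/233= 1.37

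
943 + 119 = 1062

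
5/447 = 5/447 = 0.01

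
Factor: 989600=2^5*5^2*1237^1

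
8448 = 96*88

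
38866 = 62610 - 23744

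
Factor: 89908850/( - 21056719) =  - 2^1*5^2 * 31^ ( - 1) * 679249^( - 1 )*1798177^1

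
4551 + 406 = 4957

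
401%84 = 65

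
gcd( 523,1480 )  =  1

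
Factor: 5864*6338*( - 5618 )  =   - 2^5*53^2 * 733^1*3169^1 = -  208798767776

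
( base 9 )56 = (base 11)47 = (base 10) 51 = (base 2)110011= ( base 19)2d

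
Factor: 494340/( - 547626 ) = -770/853 = - 2^1*5^1*7^1*11^1*853^( - 1) 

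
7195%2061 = 1012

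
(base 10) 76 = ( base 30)2g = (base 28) 2k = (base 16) 4C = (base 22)3a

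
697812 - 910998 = -213186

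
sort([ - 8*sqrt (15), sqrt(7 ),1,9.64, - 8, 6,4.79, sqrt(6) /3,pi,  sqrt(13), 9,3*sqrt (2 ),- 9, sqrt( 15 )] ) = [- 8*sqrt(15),  -  9, - 8,sqrt(6)/3, 1,sqrt( 7 ), pi,sqrt(13 ),sqrt( 15 ),3*sqrt(2 ), 4.79, 6, 9, 9.64]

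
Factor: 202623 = 3^1*17^1*29^1 * 137^1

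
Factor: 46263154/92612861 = 2^1 *7^3*11^(-1 )*17^1*3967^1 * 8419351^( - 1 ) 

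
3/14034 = 1/4678 = 0.00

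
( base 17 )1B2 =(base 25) J3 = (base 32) EU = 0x1DE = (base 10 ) 478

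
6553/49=6553/49=133.73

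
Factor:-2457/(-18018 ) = 2^(-1)*3^1*11^( - 1 ) = 3/22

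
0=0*5547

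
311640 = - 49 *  ( - 6360)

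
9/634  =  9/634=0.01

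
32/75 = 32/75=0.43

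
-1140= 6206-7346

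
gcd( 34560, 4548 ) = 12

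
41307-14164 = 27143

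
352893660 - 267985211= 84908449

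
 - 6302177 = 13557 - 6315734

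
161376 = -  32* (-5043 ) 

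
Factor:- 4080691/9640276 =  - 2^(  -  2)*37^(-1)*53^ ( - 1)*1229^( - 1 )*4080691^1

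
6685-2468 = 4217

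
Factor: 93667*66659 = 6243748553 = 7^1 *191^1*349^1*13381^1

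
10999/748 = 14 + 31/44 = 14.70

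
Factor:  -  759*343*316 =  - 82266492 = -2^2*3^1*7^3*11^1*23^1*79^1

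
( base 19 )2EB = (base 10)999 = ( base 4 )33213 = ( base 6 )4343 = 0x3E7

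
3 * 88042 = 264126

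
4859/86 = 56+ 1/2 = 56.50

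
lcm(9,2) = 18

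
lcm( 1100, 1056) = 26400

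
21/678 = 7/226 = 0.03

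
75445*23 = 1735235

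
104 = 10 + 94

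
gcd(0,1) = 1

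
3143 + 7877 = 11020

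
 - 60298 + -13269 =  - 73567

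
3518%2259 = 1259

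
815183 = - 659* (-1237 ) 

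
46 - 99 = -53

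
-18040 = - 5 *3608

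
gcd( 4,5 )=1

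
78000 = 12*6500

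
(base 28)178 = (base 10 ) 988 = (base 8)1734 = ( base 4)33130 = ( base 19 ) 2e0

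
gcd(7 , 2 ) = 1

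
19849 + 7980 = 27829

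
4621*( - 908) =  - 4195868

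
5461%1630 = 571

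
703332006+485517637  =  1188849643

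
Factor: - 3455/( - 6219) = 5/9 = 3^( - 2 )* 5^1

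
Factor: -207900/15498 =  - 550/41= - 2^1*5^2*11^1*41^( - 1)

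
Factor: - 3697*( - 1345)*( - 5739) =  - 28536976635 = - 3^1*5^1*269^1*1913^1*3697^1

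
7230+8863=16093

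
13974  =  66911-52937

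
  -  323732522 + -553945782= - 877678304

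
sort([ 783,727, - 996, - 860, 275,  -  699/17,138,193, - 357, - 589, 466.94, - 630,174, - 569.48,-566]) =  [ - 996, - 860, - 630 , - 589, - 569.48, - 566, - 357, - 699/17, 138,174,  193,275,466.94,727,783]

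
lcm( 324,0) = 0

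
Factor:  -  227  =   - 227^1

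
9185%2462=1799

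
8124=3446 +4678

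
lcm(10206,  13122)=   91854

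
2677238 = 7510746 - 4833508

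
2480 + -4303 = -1823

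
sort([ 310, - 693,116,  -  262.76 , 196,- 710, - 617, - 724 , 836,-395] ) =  [ - 724, - 710, - 693, - 617, - 395,-262.76,116,196 , 310, 836] 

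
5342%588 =50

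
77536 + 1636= 79172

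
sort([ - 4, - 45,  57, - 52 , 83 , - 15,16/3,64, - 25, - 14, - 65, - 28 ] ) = [ - 65,-52,- 45, - 28, - 25 , - 15, - 14, - 4,16/3, 57,64,83 ] 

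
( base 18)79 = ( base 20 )6F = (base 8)207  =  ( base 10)135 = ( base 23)5K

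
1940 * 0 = 0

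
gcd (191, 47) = 1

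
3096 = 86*36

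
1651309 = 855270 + 796039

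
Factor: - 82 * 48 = - 2^5 * 3^1 * 41^1 = - 3936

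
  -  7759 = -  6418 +-1341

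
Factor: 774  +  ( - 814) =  - 2^3*5^1  =  - 40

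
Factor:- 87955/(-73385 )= 17591/14677= 7^2*13^(  -  1 )*359^1*1129^(-1)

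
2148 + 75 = 2223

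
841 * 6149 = 5171309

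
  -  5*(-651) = 3255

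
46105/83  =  46105/83 =555.48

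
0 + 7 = 7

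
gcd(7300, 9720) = 20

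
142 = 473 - 331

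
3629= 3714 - 85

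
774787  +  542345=1317132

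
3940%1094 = 658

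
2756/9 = 306 + 2/9=306.22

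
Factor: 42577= 42577^1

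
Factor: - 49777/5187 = - 547/57 = -3^( - 1)*19^( - 1) * 547^1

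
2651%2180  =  471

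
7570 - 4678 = 2892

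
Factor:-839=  - 839^1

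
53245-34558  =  18687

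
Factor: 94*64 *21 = 2^7*3^1* 7^1*47^1 = 126336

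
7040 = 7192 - 152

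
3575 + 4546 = 8121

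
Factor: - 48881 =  - 7^1 * 6983^1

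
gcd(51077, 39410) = 1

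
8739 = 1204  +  7535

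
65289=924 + 64365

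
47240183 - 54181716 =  - 6941533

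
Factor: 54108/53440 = 2^( - 4 ) * 3^4 *5^( - 1) = 81/80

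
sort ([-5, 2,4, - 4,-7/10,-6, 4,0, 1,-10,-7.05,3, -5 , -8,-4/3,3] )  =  [ - 10,-8, - 7.05, -6,-5, - 5,-4, - 4/3, - 7/10,0,1 , 2,3,3,4,4] 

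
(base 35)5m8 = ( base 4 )1223313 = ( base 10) 6903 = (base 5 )210103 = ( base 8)15367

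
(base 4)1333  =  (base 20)67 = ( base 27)4j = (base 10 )127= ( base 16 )7f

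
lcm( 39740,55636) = 278180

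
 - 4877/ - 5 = 4877/5 = 975.40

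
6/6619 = 6/6619 = 0.00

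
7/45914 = 7/45914  =  0.00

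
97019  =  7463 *13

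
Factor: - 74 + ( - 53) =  - 127^1=- 127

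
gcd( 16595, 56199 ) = 1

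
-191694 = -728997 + 537303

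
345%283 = 62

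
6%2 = 0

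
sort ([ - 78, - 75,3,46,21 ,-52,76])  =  [ - 78, - 75, - 52,3, 21,46, 76 ]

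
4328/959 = 4328/959 =4.51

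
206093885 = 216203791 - 10109906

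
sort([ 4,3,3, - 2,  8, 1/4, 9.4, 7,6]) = [ - 2, 1/4, 3, 3, 4,6,  7,8, 9.4]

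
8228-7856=372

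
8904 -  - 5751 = 14655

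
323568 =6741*48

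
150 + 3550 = 3700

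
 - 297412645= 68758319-366170964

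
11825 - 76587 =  - 64762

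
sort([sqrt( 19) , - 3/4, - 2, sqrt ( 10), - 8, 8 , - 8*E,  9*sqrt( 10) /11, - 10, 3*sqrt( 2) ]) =[ - 8 * E, - 10, -8, - 2, - 3/4,  9*sqrt(10 )/11,sqrt( 10),3*sqrt( 2), sqrt( 19), 8]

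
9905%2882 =1259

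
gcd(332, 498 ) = 166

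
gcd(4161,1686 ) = 3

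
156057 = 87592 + 68465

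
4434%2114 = 206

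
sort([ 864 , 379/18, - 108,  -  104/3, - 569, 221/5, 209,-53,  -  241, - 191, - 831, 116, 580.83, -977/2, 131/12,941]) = [ - 831, - 569 , -977/2, - 241, - 191 , - 108, - 53, - 104/3, 131/12, 379/18, 221/5,  116, 209,580.83, 864, 941 ] 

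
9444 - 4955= 4489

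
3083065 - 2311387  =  771678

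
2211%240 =51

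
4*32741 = 130964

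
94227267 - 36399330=57827937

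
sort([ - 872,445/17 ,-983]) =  [ - 983,  -  872, 445/17]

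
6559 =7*937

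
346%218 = 128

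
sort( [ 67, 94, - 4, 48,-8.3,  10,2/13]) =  [ - 8.3, - 4, 2/13,  10, 48,67, 94]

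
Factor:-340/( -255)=4/3 = 2^2*3^(-1 )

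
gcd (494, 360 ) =2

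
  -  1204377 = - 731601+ - 472776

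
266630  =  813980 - 547350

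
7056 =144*49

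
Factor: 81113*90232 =7318988216 = 2^3*29^1*2797^1*11279^1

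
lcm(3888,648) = 3888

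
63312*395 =25008240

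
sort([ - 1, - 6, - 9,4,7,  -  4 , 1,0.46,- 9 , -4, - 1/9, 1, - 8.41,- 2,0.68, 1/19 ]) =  [ - 9, - 9, - 8.41,-6, - 4, - 4, - 2, - 1,- 1/9,1/19,0.46,0.68, 1,1, 4, 7 ]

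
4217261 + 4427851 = 8645112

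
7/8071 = 1/1153 = 0.00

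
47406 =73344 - 25938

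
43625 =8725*5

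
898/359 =2 + 180/359 = 2.50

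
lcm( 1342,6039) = 12078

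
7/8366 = 7/8366 = 0.00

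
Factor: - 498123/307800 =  - 971/600 = - 2^( - 3 )*3^( - 1 ) * 5^( -2 )*971^1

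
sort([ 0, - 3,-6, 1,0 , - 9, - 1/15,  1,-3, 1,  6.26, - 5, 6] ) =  [ - 9,-6,-5 ,-3, - 3,-1/15,0, 0,1,1,1, 6,6.26] 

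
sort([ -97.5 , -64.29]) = [ - 97.5, - 64.29]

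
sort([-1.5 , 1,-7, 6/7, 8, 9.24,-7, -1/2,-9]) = [ - 9 ,-7, - 7, - 1.5,-1/2, 6/7, 1,8,9.24]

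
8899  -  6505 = 2394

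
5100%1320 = 1140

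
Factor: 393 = 3^1*131^1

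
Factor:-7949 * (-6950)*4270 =2^2*5^3*7^1*61^1*139^1 * 7949^1 = 235898498500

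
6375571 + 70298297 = 76673868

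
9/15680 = 9/15680 = 0.00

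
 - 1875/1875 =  - 1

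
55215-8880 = 46335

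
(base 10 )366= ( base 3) 111120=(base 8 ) 556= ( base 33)b3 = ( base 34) AQ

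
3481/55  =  63+16/55 = 63.29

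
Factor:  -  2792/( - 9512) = 29^( - 1)*41^( - 1 ) * 349^1= 349/1189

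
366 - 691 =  - 325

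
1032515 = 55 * 18773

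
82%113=82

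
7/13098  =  7/13098 = 0.00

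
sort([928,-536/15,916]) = [ - 536/15, 916,928 ]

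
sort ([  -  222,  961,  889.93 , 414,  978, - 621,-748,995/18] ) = [ - 748, -621, - 222, 995/18, 414,889.93,961, 978 ]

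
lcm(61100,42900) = 2016300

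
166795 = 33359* 5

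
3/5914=3/5914 = 0.00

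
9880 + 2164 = 12044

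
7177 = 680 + 6497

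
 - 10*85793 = - 857930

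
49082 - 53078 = - 3996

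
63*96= 6048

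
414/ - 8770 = -207/4385 = -0.05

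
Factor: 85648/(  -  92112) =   -  3^(-1 )*19^( - 1)*53^1 = - 53/57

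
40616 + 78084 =118700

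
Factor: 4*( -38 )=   -  152 = - 2^3*19^1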